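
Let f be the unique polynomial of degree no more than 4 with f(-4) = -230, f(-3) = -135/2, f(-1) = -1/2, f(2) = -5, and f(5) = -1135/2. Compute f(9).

Write f(s) = as^4 + bs^3 + cs^2 + ds + e. Substituting each data point gives a linear system:
  256a - 64b + 16c - 4d + e = -230
  81a - 27b + 9c - 3d + e = -135/2
  a - b + c - d + e = -1/2
  16a + 8b + 4c + 2d + e = -5
  625a + 125b + 25c + 5d + e = -1135/2
Solving the system yields a = -1, b = 0, c = 2, d = 3/2, e = 0.
So f(s) = -s^4 + 2s^2 + (3/2)s.
Then f(9) = -12771/2.

-12771/2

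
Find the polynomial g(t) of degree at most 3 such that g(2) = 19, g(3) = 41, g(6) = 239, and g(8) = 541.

g(t) = t^3 + 3t + 5

Using the Lagrange interpolation formula with nodes 2, 3, 6, 8:
  L_0(t) = (t - 3)(t - 6)(t - 8) / -24
  L_1(t) = (t - 2)(t - 6)(t - 8) / 15
  L_2(t) = (t - 2)(t - 3)(t - 8) / -24
  L_3(t) = (t - 2)(t - 3)(t - 6) / 60
Then g(t) = 19·L_0(t) + 41·L_1(t) + 239·L_2(t) + 541·L_3(t).
Expanding and collecting terms gives g(t) = t^3 + 3t + 5.
Check: g(8) = 541. ✓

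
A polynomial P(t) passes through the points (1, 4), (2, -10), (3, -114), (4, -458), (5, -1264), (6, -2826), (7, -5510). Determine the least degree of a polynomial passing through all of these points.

Forward differences of the values at t = 1, 2, 3, 4, 5, 6, 7:
  P  : 4  -10  -114  -458  -1264  -2826  -5510
  Δ  : -14  -104  -344  -806  -1562  -2684
  Δ^2: -90  -240  -462  -756  -1122
  Δ^3: -150  -222  -294  -366
  Δ^4: -72  -72  -72
  Δ^5: 0  0
  Δ^6: 0
The fourth differences are constant (-72) and nonzero, while all higher differences vanish, so the minimal degree is 4.

4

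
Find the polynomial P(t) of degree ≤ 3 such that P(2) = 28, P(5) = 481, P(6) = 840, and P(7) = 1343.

Using the Lagrange interpolation formula with nodes 2, 5, 6, 7:
  L_0(t) = (t - 5)(t - 6)(t - 7) / -60
  L_1(t) = (t - 2)(t - 6)(t - 7) / 6
  L_2(t) = (t - 2)(t - 5)(t - 7) / -4
  L_3(t) = (t - 2)(t - 5)(t - 6) / 10
Then P(t) = 28·L_0(t) + 481·L_1(t) + 840·L_2(t) + 1343·L_3(t).
Expanding and collecting terms gives P(t) = 4t^3 - 5t + 6.
Check: P(5) = 481. ✓

P(t) = 4t^3 - 5t + 6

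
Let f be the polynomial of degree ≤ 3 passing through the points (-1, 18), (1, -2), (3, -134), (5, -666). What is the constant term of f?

4

Write f(x) = ax^3 + bx^2 + cx + d. Substituting each data point gives a linear system:
  -a + b - c + d = 18
  a + b + c + d = -2
  27a + 9b + 3c + d = -134
  125a + 25b + 5c + d = -666
Solving the system yields a = -6, b = 4, c = -4, d = 4.
So f(x) = -6x^3 + 4x^2 - 4x + 4.
The constant term is 4.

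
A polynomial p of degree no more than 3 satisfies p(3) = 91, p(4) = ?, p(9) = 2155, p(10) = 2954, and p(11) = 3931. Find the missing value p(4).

200

The 4 known points determine the degree-3 polynomial uniquely.
Write p(u) = au^3 + bu^2 + cu + d. Substituting each data point gives a linear system:
  27a + 9b + 3c + d = 91
  729a + 81b + 9c + d = 2155
  1000a + 100b + 10c + d = 2954
  1331a + 121b + 11c + d = 3931
Solving the system yields a = 3, b = -1, c = 5, d = 4.
So p(u) = 3u^3 - u^2 + 5u + 4.
Then p(4) = 200.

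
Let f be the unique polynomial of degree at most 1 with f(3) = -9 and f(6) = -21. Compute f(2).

Write f(s) = as + b. Substituting each data point gives a linear system:
  3a + b = -9
  6a + b = -21
Solving the system yields a = -4, b = 3.
So f(s) = -4s + 3.
Then f(2) = -5.

-5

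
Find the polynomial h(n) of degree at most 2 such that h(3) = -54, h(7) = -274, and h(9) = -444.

Using the Lagrange interpolation formula with nodes 3, 7, 9:
  L_0(n) = (n - 7)(n - 9) / 24
  L_1(n) = (n - 3)(n - 9) / -8
  L_2(n) = (n - 3)(n - 7) / 12
Then h(n) = -54·L_0(n) - 274·L_1(n) - 444·L_2(n).
Expanding and collecting terms gives h(n) = -5n² - 5n + 6.
Check: h(7) = -274. ✓

h(n) = -5n^2 - 5n + 6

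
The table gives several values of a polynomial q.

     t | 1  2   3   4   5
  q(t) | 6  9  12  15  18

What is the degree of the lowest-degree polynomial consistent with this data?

Divided differences on the nodes 1, 2, 3, 4, 5:
  order 0: 6  9  12  15  18
  order 1: 3  3  3  3
  order 2: 0  0  0
  order 3: 0  0
  order 4: 0
The order-1 divided differences are all 3 (nonzero) and every higher order vanishes, so the data lies on a polynomial of degree exactly 1.

1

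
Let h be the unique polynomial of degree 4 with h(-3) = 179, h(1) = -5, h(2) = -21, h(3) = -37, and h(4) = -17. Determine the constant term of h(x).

Write h(x) = ax^4 + bx^3 + cx^2 + dx + e. Substituting each data point gives a linear system:
  81a - 27b + 9c - 3d + e = 179
  a + b + c + d + e = -5
  16a + 8b + 4c + 2d + e = -21
  81a + 27b + 9c + 3d + e = -37
  256a + 64b + 16c + 4d + e = -17
Solving the system yields a = 1, b = -4, c = -1, d = 0, e = -1.
So h(x) = x⁴ - 4x³ - x² - 1.
The constant term is -1.

-1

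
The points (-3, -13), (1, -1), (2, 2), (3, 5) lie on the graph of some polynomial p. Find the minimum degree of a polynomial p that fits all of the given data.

1

Divided differences on the nodes -3, 1, 2, 3:
  order 0: -13  -1  2  5
  order 1: 3  3  3
  order 2: 0  0
  order 3: 0
The order-1 divided differences are all 3 (nonzero) and every higher order vanishes, so the data lies on a polynomial of degree exactly 1.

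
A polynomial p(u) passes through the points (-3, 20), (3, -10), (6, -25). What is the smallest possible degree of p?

1

Divided differences on the nodes -3, 3, 6:
  order 0: 20  -10  -25
  order 1: -5  -5
  order 2: 0
The order-1 divided differences are all -5 (nonzero) and every higher order vanishes, so the data lies on a polynomial of degree exactly 1.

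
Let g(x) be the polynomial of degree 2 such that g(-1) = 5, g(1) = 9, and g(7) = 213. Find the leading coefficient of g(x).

4

Write g(x) = ax^2 + bx + c. Substituting each data point gives a linear system:
  a - b + c = 5
  a + b + c = 9
  49a + 7b + c = 213
Solving the system yields a = 4, b = 2, c = 3.
So g(x) = 4x² + 2x + 3.
The leading coefficient is 4.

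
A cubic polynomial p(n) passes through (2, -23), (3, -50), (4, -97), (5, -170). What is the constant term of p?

-5

Write p(n) = an^3 + bn^2 + cn + d. Substituting each data point gives a linear system:
  8a + 4b + 2c + d = -23
  27a + 9b + 3c + d = -50
  64a + 16b + 4c + d = -97
  125a + 25b + 5c + d = -170
Solving the system yields a = -1, b = -1, c = -3, d = -5.
So p(n) = -n³ - n² - 3n - 5.
The constant term is -5.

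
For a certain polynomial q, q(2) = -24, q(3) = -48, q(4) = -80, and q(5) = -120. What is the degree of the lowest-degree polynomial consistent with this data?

Forward differences of the values at n = 2, 3, 4, 5:
  q  : -24  -48  -80  -120
  Δ  : -24  -32  -40
  Δ^2: -8  -8
  Δ^3: 0
The second differences are constant (-8) and nonzero, while all higher differences vanish, so the minimal degree is 2.

2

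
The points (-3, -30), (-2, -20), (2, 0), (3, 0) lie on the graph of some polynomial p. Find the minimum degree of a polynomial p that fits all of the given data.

Divided differences on the nodes -3, -2, 2, 3:
  order 0: -30  -20  0  0
  order 1: 10  5  0
  order 2: -1  -1
  order 3: 0
The order-2 divided differences are all -1 (nonzero) and every higher order vanishes, so the data lies on a polynomial of degree exactly 2.

2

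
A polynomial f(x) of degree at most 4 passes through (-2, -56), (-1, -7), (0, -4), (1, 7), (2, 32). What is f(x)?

Write f(x) = ax^4 + bx^3 + cx^2 + dx + e. Substituting each data point gives a linear system:
  16a - 8b + 4c - 2d + e = -56
  a - b + c - d + e = -7
  e = -4
  a + b + c + d + e = 7
  16a + 8b + 4c + 2d + e = 32
Solving the system yields a = -2, b = 5, c = 6, d = 2, e = -4.
So f(x) = -2x^4 + 5x^3 + 6x^2 + 2x - 4.
Check: f(1) = 7. ✓

f(x) = -2x^4 + 5x^3 + 6x^2 + 2x - 4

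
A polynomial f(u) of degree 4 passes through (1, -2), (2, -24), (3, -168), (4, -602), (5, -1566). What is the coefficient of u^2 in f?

Write f(u) = au^4 + bu^3 + cu^2 + du + e. Substituting each data point gives a linear system:
  a + b + c + d + e = -2
  16a + 8b + 4c + 2d + e = -24
  81a + 27b + 9c + 3d + e = -168
  256a + 64b + 16c + 4d + e = -602
  625a + 125b + 25c + 5d + e = -1566
Solving the system yields a = -3, b = 2, c = 2, d = 3, e = -6.
So f(u) = -3u⁴ + 2u³ + 2u² + 3u - 6.
The coefficient of u^2 is 2.

2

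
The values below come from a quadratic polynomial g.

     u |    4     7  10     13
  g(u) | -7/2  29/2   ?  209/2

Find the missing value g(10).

101/2

The 3 known points determine the degree-2 polynomial uniquely.
Write g(u) = au^2 + bu + c. Substituting each data point gives a linear system:
  16a + 4b + c = -7/2
  49a + 7b + c = 29/2
  169a + 13b + c = 209/2
Solving the system yields a = 1, b = -5, c = 1/2.
So g(u) = u^2 - 5u + 1/2.
Then g(10) = 101/2.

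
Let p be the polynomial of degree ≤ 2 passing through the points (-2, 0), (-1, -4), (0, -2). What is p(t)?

Using the Lagrange interpolation formula with nodes -2, -1, 0:
  L_0(t) = (t + 1)t / 2
  L_1(t) = (t + 2)t / -1
  L_2(t) = (t + 2)(t + 1) / 2
Then p(t) = 0·L_0(t) - 4·L_1(t) - 2·L_2(t).
Expanding and collecting terms gives p(t) = 3t^2 + 5t - 2.
Check: p(-2) = 0. ✓

p(t) = 3t^2 + 5t - 2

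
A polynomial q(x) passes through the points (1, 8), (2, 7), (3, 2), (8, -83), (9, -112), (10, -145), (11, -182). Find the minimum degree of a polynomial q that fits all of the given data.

Divided differences on the nodes 1, 2, 3, 8, 9, 10, 11:
  order 0: 8  7  2  -83  -112  -145  -182
  order 1: -1  -5  -17  -29  -33  -37
  order 2: -2  -2  -2  -2  -2
  order 3: 0  0  0  0
  order 4: 0  0  0
  order 5: 0  0
  order 6: 0
The order-2 divided differences are all -2 (nonzero) and every higher order vanishes, so the data lies on a polynomial of degree exactly 2.

2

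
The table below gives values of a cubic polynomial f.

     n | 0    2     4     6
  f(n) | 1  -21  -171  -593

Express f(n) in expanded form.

f(n) = -3n^3 + 2n^2 - 3n + 1

Write f(n) = an^3 + bn^2 + cn + d. Substituting each data point gives a linear system:
  d = 1
  8a + 4b + 2c + d = -21
  64a + 16b + 4c + d = -171
  216a + 36b + 6c + d = -593
Solving the system yields a = -3, b = 2, c = -3, d = 1.
So f(n) = -3n^3 + 2n^2 - 3n + 1.
Check: f(6) = -593. ✓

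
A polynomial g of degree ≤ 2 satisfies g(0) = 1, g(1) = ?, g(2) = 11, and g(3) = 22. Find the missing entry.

4

The 3 known points determine the degree-2 polynomial uniquely.
Write g(n) = an^2 + bn + c. Substituting each data point gives a linear system:
  c = 1
  4a + 2b + c = 11
  9a + 3b + c = 22
Solving the system yields a = 2, b = 1, c = 1.
So g(n) = 2n² + n + 1.
Then g(1) = 4.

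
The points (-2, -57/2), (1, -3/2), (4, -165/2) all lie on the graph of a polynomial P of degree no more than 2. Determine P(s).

Write P(s) = as^2 + bs + c. Substituting each data point gives a linear system:
  4a - 2b + c = -57/2
  a + b + c = -3/2
  16a + 4b + c = -165/2
Solving the system yields a = -6, b = 3, c = 3/2.
So P(s) = -6s^2 + 3s + 3/2.
Check: P(4) = -165/2. ✓

P(s) = -6s^2 + 3s + 3/2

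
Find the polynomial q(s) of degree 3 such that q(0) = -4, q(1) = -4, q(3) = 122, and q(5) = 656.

q(s) = 6s^3 - 3s^2 - 3s - 4

Write q(s) = as^3 + bs^2 + cs + d. Substituting each data point gives a linear system:
  d = -4
  a + b + c + d = -4
  27a + 9b + 3c + d = 122
  125a + 25b + 5c + d = 656
Solving the system yields a = 6, b = -3, c = -3, d = -4.
So q(s) = 6s³ - 3s² - 3s - 4.
Check: q(5) = 656. ✓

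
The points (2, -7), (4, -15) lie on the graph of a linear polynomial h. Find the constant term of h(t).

1

Write h(t) = at + b. Substituting each data point gives a linear system:
  2a + b = -7
  4a + b = -15
Solving the system yields a = -4, b = 1.
So h(t) = -4t + 1.
The constant term is 1.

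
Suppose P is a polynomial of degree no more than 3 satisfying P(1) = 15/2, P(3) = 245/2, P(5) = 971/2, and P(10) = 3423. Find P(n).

P(n) = 3n^3 + 4n^2 + (5/2)n - 2

Write P(n) = an^3 + bn^2 + cn + d. Substituting each data point gives a linear system:
  a + b + c + d = 15/2
  27a + 9b + 3c + d = 245/2
  125a + 25b + 5c + d = 971/2
  1000a + 100b + 10c + d = 3423
Solving the system yields a = 3, b = 4, c = 5/2, d = -2.
So P(n) = 3n^3 + 4n^2 + (5/2)n - 2.
Check: P(3) = 245/2. ✓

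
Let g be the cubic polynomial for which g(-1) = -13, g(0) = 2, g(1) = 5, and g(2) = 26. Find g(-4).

Forward differences of the values at t = -1, 0, 1, 2:
  g  : -13  2  5  26
  Δ  : 15  3  21
  Δ^2: -12  18
  Δ^3: 30
The third differences are constant, confirming degree 3.
Interpolating (Newton forward form) and evaluating at t = -4 gives g(-4) = -430.

-430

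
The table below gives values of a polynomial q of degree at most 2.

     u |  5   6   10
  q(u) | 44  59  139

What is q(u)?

Write q(u) = au^2 + bu + c. Substituting each data point gives a linear system:
  25a + 5b + c = 44
  36a + 6b + c = 59
  100a + 10b + c = 139
Solving the system yields a = 1, b = 4, c = -1.
So q(u) = u^2 + 4u - 1.
Check: q(10) = 139. ✓

q(u) = u^2 + 4u - 1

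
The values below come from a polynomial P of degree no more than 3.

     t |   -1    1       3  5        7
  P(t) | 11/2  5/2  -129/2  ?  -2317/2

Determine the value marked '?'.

On equispaced nodes a degree-3 polynomial has vanishing fourth forward difference, so
  P(-1) - 4·P(1) + 6·P(3) - 4·P(5) + P(7) = 0.
Substituting the known values and solving for P(5):
  -4·P(5) = 1550
  P(5) = -775/2.

-775/2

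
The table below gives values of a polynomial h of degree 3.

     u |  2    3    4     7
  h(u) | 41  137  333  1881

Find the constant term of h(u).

Write h(u) = au^3 + bu^2 + cu + d. Substituting each data point gives a linear system:
  8a + 4b + 2c + d = 41
  27a + 9b + 3c + d = 137
  64a + 16b + 4c + d = 333
  343a + 49b + 7c + d = 1881
Solving the system yields a = 6, b = -4, c = 2, d = 5.
So h(u) = 6u³ - 4u² + 2u + 5.
The constant term is 5.

5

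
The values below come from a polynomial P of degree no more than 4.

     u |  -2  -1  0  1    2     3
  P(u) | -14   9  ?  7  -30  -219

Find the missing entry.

On equispaced nodes a degree-4 polynomial has vanishing fifth forward difference, so
  - P(-2) + 5·P(-1) - 10·P(0) + 10·P(1) - 5·P(2) + P(3) = 0.
Substituting the known values and solving for P(0):
  -10·P(0) = -60
  P(0) = 6.

6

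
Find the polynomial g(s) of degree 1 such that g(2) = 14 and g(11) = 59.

g(s) = 5s + 4

Write g(s) = as + b. Substituting each data point gives a linear system:
  2a + b = 14
  11a + b = 59
Solving the system yields a = 5, b = 4.
So g(s) = 5s + 4.
Check: g(2) = 14. ✓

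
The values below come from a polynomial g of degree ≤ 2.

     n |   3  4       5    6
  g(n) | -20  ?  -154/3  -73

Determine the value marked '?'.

The 3 known points determine the degree-2 polynomial uniquely.
Write g(n) = an^2 + bn + c. Substituting each data point gives a linear system:
  9a + 3b + c = -20
  25a + 5b + c = -154/3
  36a + 6b + c = -73
Solving the system yields a = -2, b = 1/3, c = -3.
So g(n) = -2n² + (1/3)n - 3.
Then g(4) = -101/3.

-101/3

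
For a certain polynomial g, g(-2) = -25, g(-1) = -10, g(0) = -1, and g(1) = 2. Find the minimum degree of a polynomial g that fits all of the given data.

2

Forward differences of the values at t = -2, -1, 0, 1:
  g  : -25  -10  -1  2
  Δ  : 15  9  3
  Δ^2: -6  -6
  Δ^3: 0
The second differences are constant (-6) and nonzero, while all higher differences vanish, so the minimal degree is 2.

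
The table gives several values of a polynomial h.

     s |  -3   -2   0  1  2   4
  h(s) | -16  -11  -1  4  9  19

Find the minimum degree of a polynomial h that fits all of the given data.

Divided differences on the nodes -3, -2, 0, 1, 2, 4:
  order 0: -16  -11  -1  4  9  19
  order 1: 5  5  5  5  5
  order 2: 0  0  0  0
  order 3: 0  0  0
  order 4: 0  0
  order 5: 0
The order-1 divided differences are all 5 (nonzero) and every higher order vanishes, so the data lies on a polynomial of degree exactly 1.

1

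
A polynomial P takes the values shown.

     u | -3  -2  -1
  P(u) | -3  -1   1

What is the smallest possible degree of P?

1

Forward differences of the values at u = -3, -2, -1:
  P  : -3  -1  1
  Δ  : 2  2
  Δ^2: 0
The first differences are constant (2) and nonzero, while all higher differences vanish, so the minimal degree is 1.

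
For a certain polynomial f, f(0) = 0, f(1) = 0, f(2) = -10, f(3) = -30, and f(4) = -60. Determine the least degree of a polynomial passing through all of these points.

2

Forward differences of the values at t = 0, 1, 2, 3, 4:
  f  : 0  0  -10  -30  -60
  Δ  : 0  -10  -20  -30
  Δ^2: -10  -10  -10
  Δ^3: 0  0
  Δ^4: 0
The second differences are constant (-10) and nonzero, while all higher differences vanish, so the minimal degree is 2.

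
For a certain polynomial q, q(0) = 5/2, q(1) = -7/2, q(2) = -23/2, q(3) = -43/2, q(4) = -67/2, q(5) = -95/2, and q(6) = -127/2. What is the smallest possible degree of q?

2

Forward differences of the values at s = 0, 1, 2, 3, 4, 5, 6:
  q  : 5/2  -7/2  -23/2  -43/2  -67/2  -95/2  -127/2
  Δ  : -6  -8  -10  -12  -14  -16
  Δ^2: -2  -2  -2  -2  -2
  Δ^3: 0  0  0  0
  Δ^4: 0  0  0
  Δ^5: 0  0
  Δ^6: 0
The second differences are constant (-2) and nonzero, while all higher differences vanish, so the minimal degree is 2.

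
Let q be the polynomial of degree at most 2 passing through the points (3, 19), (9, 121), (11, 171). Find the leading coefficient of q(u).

Write q(u) = au^2 + bu + c. Substituting each data point gives a linear system:
  9a + 3b + c = 19
  81a + 9b + c = 121
  121a + 11b + c = 171
Solving the system yields a = 1, b = 5, c = -5.
So q(u) = u^2 + 5u - 5.
The leading coefficient is 1.

1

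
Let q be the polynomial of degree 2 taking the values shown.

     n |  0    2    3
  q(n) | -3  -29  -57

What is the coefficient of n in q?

Write q(n) = an^2 + bn + c. Substituting each data point gives a linear system:
  c = -3
  4a + 2b + c = -29
  9a + 3b + c = -57
Solving the system yields a = -5, b = -3, c = -3.
So q(n) = -5n² - 3n - 3.
The coefficient of n is -3.

-3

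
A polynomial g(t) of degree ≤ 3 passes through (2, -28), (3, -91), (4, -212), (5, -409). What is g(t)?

g(t) = -3t^3 - 2t^2 + 4t - 4

Write g(t) = at^3 + bt^2 + ct + d. Substituting each data point gives a linear system:
  8a + 4b + 2c + d = -28
  27a + 9b + 3c + d = -91
  64a + 16b + 4c + d = -212
  125a + 25b + 5c + d = -409
Solving the system yields a = -3, b = -2, c = 4, d = -4.
So g(t) = -3t³ - 2t² + 4t - 4.
Check: g(4) = -212. ✓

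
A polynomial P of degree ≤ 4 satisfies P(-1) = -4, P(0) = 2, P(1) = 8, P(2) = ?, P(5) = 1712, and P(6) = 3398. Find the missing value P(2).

The 5 known points determine the degree-4 polynomial uniquely.
Write P(n) = an^4 + bn^3 + cn^2 + dn + e. Substituting each data point gives a linear system:
  a - b + c - d + e = -4
  e = 2
  a + b + c + d + e = 8
  625a + 125b + 25c + 5d + e = 1712
  1296a + 216b + 36c + 6d + e = 3398
Solving the system yields a = 2, b = 4, c = -2, d = 2, e = 2.
So P(n) = 2n^4 + 4n^3 - 2n^2 + 2n + 2.
Then P(2) = 62.

62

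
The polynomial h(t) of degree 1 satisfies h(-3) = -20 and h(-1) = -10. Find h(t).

h(t) = 5t - 5

Write h(t) = at + b. Substituting each data point gives a linear system:
  -3a + b = -20
  -a + b = -10
Solving the system yields a = 5, b = -5.
So h(t) = 5t - 5.
Check: h(-3) = -20. ✓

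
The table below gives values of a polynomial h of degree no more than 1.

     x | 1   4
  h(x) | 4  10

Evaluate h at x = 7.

Using the Lagrange interpolation formula with nodes 1, 4:
  L_0(x) = (x - 4) / -3
  L_1(x) = (x - 1) / 3
Then h(x) = 4·L_0(x) + 10·L_1(x).
Expanding and collecting terms gives h(x) = 2x + 2.
Evaluating at x = 7: h(7) = 16.

16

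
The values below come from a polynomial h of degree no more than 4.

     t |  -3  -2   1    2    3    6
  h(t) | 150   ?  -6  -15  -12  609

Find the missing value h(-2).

33

The 5 known points determine the degree-4 polynomial uniquely.
Write h(t) = at^4 + bt^3 + ct^2 + dt + e. Substituting each data point gives a linear system:
  81a - 27b + 9c - 3d + e = 150
  a + b + c + d + e = -6
  16a + 8b + 4c + 2d + e = -15
  81a + 27b + 9c + 3d + e = -12
  1296a + 216b + 36c + 6d + e = 609
Solving the system yields a = 1, b = -3, c = -1, d = 0, e = -3.
So h(t) = t^4 - 3t^3 - t^2 - 3.
Then h(-2) = 33.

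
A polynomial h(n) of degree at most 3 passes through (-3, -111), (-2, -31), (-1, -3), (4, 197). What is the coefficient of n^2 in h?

Write h(n) = an^3 + bn^2 + cn + d. Substituting each data point gives a linear system:
  -27a + 9b - 3c + d = -111
  -8a + 4b - 2c + d = -31
  -a + b - c + d = -3
  64a + 16b + 4c + d = 197
Solving the system yields a = 4, b = -2, c = -6, d = -3.
So h(n) = 4n³ - 2n² - 6n - 3.
The coefficient of n^2 is -2.

-2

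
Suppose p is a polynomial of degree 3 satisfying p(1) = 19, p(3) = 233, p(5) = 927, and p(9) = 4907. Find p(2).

84

Write p(n) = an^3 + bn^2 + cn + d. Substituting each data point gives a linear system:
  a + b + c + d = 19
  27a + 9b + 3c + d = 233
  125a + 25b + 5c + d = 927
  729a + 81b + 9c + d = 4907
Solving the system yields a = 6, b = 6, c = 5, d = 2.
So p(n) = 6n³ + 6n² + 5n + 2.
Then p(2) = 84.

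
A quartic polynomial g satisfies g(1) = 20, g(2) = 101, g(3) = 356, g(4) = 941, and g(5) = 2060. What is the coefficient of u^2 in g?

1

Write g(u) = au^4 + bu^3 + cu^2 + du + e. Substituting each data point gives a linear system:
  a + b + c + d + e = 20
  16a + 8b + 4c + 2d + e = 101
  81a + 27b + 9c + 3d + e = 356
  256a + 64b + 16c + 4d + e = 941
  625a + 125b + 25c + 5d + e = 2060
Solving the system yields a = 2, b = 6, c = 1, d = 6, e = 5.
So g(u) = 2u⁴ + 6u³ + u² + 6u + 5.
The coefficient of u^2 is 1.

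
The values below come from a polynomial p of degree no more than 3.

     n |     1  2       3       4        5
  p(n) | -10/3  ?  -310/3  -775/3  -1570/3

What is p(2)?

The 4 known points determine the degree-3 polynomial uniquely.
Write p(n) = an^3 + bn^2 + cn + d. Substituting each data point gives a linear system:
  a + b + c + d = -10/3
  27a + 9b + 3c + d = -310/3
  64a + 16b + 4c + d = -775/3
  125a + 25b + 5c + d = -1570/3
Solving the system yields a = -5, b = 5, c = -5, d = 5/3.
So p(n) = -5n³ + 5n² - 5n + 5/3.
Then p(2) = -85/3.

-85/3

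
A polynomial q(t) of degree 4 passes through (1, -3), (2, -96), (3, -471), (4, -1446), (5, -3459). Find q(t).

Write q(t) = at^4 + bt^3 + ct^2 + dt + e. Substituting each data point gives a linear system:
  a + b + c + d + e = -3
  16a + 8b + 4c + 2d + e = -96
  81a + 27b + 9c + 3d + e = -471
  256a + 64b + 16c + 4d + e = -1446
  625a + 125b + 25c + 5d + e = -3459
Solving the system yields a = -5, b = -3, c = 2, d = -3, e = 6.
So q(t) = -5t⁴ - 3t³ + 2t² - 3t + 6.
Check: q(5) = -3459. ✓

q(t) = -5t^4 - 3t^3 + 2t^2 - 3t + 6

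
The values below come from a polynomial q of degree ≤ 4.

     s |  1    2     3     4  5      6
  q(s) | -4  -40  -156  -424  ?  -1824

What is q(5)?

-940

On equispaced nodes a degree-4 polynomial has vanishing fifth forward difference, so
  - q(1) + 5·q(2) - 10·q(3) + 10·q(4) - 5·q(5) + q(6) = 0.
Substituting the known values and solving for q(5):
  -5·q(5) = 4700
  q(5) = -940.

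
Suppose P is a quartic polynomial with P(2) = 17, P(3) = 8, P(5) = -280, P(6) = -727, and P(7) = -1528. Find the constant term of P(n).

5

Write P(n) = an^4 + bn^3 + cn^2 + dn + e. Substituting each data point gives a linear system:
  16a + 8b + 4c + 2d + e = 17
  81a + 27b + 9c + 3d + e = 8
  625a + 125b + 25c + 5d + e = -280
  1296a + 216b + 36c + 6d + e = -727
  2401a + 343b + 49c + 7d + e = -1528
Solving the system yields a = -1, b = 2, c = 4, d = -2, e = 5.
So P(n) = -n^4 + 2n^3 + 4n^2 - 2n + 5.
The constant term is 5.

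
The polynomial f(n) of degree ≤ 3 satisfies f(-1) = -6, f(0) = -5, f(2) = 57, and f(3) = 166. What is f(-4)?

Write f(n) = an^3 + bn^2 + cn + d. Substituting each data point gives a linear system:
  -a + b - c + d = -6
  d = -5
  8a + 4b + 2c + d = 57
  27a + 9b + 3c + d = 166
Solving the system yields a = 4, b = 6, c = 3, d = -5.
So f(n) = 4n³ + 6n² + 3n - 5.
Then f(-4) = -177.

-177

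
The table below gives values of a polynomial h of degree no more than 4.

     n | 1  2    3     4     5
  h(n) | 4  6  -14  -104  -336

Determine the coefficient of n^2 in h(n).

2

Write h(n) = an^4 + bn^3 + cn^2 + dn + e. Substituting each data point gives a linear system:
  a + b + c + d + e = 4
  16a + 8b + 4c + 2d + e = 6
  81a + 27b + 9c + 3d + e = -14
  256a + 64b + 16c + 4d + e = -104
  625a + 125b + 25c + 5d + e = -336
Solving the system yields a = -1, b = 2, c = 2, d = -3, e = 4.
So h(n) = -n⁴ + 2n³ + 2n² - 3n + 4.
The coefficient of n^2 is 2.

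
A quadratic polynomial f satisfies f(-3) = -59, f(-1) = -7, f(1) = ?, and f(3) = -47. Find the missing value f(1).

-3

The 3 known points determine the degree-2 polynomial uniquely.
Write f(n) = an^2 + bn + c. Substituting each data point gives a linear system:
  9a - 3b + c = -59
  a - b + c = -7
  9a + 3b + c = -47
Solving the system yields a = -6, b = 2, c = 1.
So f(n) = -6n² + 2n + 1.
Then f(1) = -3.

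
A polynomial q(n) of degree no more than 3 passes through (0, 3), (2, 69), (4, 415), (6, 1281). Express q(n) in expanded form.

Write q(n) = an^3 + bn^2 + cn + d. Substituting each data point gives a linear system:
  d = 3
  8a + 4b + 2c + d = 69
  64a + 16b + 4c + d = 415
  216a + 36b + 6c + d = 1281
Solving the system yields a = 5, b = 5, c = 3, d = 3.
So q(n) = 5n^3 + 5n^2 + 3n + 3.
Check: q(4) = 415. ✓

q(n) = 5n^3 + 5n^2 + 3n + 3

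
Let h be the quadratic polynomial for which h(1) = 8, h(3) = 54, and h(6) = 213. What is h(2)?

Write h(s) = as^2 + bs + c. Substituting each data point gives a linear system:
  a + b + c = 8
  9a + 3b + c = 54
  36a + 6b + c = 213
Solving the system yields a = 6, b = -1, c = 3.
So h(s) = 6s² - s + 3.
Then h(2) = 25.

25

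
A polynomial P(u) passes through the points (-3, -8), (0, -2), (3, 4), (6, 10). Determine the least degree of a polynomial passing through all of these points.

1

Forward differences of the values at u = -3, 0, 3, 6:
  P  : -8  -2  4  10
  Δ  : 6  6  6
  Δ^2: 0  0
  Δ^3: 0
The first differences are constant (6) and nonzero, while all higher differences vanish, so the minimal degree is 1.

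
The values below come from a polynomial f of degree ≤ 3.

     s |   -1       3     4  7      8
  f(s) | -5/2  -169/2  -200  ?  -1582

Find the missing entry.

-2125/2

The 4 known points determine the degree-3 polynomial uniquely.
Write f(s) = as^3 + bs^2 + cs + d. Substituting each data point gives a linear system:
  -a + b - c + d = -5/2
  27a + 9b + 3c + d = -169/2
  64a + 16b + 4c + d = -200
  512a + 64b + 8c + d = -1582
Solving the system yields a = -3, b = -1, c = 5/2, d = -2.
So f(s) = -3s^3 - s^2 + (5/2)s - 2.
Then f(7) = -2125/2.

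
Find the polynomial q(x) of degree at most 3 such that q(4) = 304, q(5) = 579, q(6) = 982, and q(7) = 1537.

q(x) = 4x^3 + 4x^2 - 5x + 4

Using the Lagrange interpolation formula with nodes 4, 5, 6, 7:
  L_0(x) = (x - 5)(x - 6)(x - 7) / -6
  L_1(x) = (x - 4)(x - 6)(x - 7) / 2
  L_2(x) = (x - 4)(x - 5)(x - 7) / -2
  L_3(x) = (x - 4)(x - 5)(x - 6) / 6
Then q(x) = 304·L_0(x) + 579·L_1(x) + 982·L_2(x) + 1537·L_3(x).
Expanding and collecting terms gives q(x) = 4x^3 + 4x^2 - 5x + 4.
Check: q(6) = 982. ✓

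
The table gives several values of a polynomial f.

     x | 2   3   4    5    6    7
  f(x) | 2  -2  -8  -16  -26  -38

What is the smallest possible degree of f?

2

Forward differences of the values at x = 2, 3, 4, 5, 6, 7:
  f  : 2  -2  -8  -16  -26  -38
  Δ  : -4  -6  -8  -10  -12
  Δ^2: -2  -2  -2  -2
  Δ^3: 0  0  0
  Δ^4: 0  0
  Δ^5: 0
The second differences are constant (-2) and nonzero, while all higher differences vanish, so the minimal degree is 2.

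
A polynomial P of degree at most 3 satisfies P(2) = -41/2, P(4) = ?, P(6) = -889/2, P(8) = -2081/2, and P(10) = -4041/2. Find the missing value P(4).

-273/2

On equispaced nodes a degree-3 polynomial has vanishing fourth forward difference, so
  P(2) - 4·P(4) + 6·P(6) - 4·P(8) + P(10) = 0.
Substituting the known values and solving for P(4):
  -4·P(4) = 546
  P(4) = -273/2.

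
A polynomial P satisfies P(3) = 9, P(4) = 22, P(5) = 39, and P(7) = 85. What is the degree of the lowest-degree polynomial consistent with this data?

Divided differences on the nodes 3, 4, 5, 7:
  order 0: 9  22  39  85
  order 1: 13  17  23
  order 2: 2  2
  order 3: 0
The order-2 divided differences are all 2 (nonzero) and every higher order vanishes, so the data lies on a polynomial of degree exactly 2.

2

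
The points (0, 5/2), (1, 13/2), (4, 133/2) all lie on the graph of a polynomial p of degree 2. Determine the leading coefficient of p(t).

4

Write p(t) = at^2 + bt + c. Substituting each data point gives a linear system:
  c = 5/2
  a + b + c = 13/2
  16a + 4b + c = 133/2
Solving the system yields a = 4, b = 0, c = 5/2.
So p(t) = 4t² + 5/2.
The leading coefficient is 4.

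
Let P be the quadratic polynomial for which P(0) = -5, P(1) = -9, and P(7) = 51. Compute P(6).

31

Using the Lagrange interpolation formula with nodes 0, 1, 7:
  L_0(u) = (u - 1)(u - 7) / 7
  L_1(u) = u(u - 7) / -6
  L_2(u) = u(u - 1) / 42
Then P(u) = -5·L_0(u) - 9·L_1(u) + 51·L_2(u).
Expanding and collecting terms gives P(u) = 2u^2 - 6u - 5.
Evaluating at u = 6: P(6) = 31.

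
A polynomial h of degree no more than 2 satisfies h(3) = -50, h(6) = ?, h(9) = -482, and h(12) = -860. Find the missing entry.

-212

The 3 known points determine the degree-2 polynomial uniquely.
Write h(s) = as^2 + bs + c. Substituting each data point gives a linear system:
  9a + 3b + c = -50
  81a + 9b + c = -482
  144a + 12b + c = -860
Solving the system yields a = -6, b = 0, c = 4.
So h(s) = -6s² + 4.
Then h(6) = -212.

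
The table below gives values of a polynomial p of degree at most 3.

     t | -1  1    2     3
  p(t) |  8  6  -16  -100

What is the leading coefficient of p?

-6

Write p(t) = at^3 + bt^2 + ct + d. Substituting each data point gives a linear system:
  -a + b - c + d = 8
  a + b + c + d = 6
  8a + 4b + 2c + d = -16
  27a + 9b + 3c + d = -100
Solving the system yields a = -6, b = 5, c = 5, d = 2.
So p(t) = -6t^3 + 5t^2 + 5t + 2.
The leading coefficient is -6.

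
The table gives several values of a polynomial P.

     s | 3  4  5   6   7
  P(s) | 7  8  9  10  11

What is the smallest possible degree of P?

Forward differences of the values at s = 3, 4, 5, 6, 7:
  P  : 7  8  9  10  11
  Δ  : 1  1  1  1
  Δ^2: 0  0  0
  Δ^3: 0  0
  Δ^4: 0
The first differences are constant (1) and nonzero, while all higher differences vanish, so the minimal degree is 1.

1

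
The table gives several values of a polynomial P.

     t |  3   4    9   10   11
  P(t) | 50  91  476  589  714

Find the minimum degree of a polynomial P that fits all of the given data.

Divided differences on the nodes 3, 4, 9, 10, 11:
  order 0: 50  91  476  589  714
  order 1: 41  77  113  125
  order 2: 6  6  6
  order 3: 0  0
  order 4: 0
The order-2 divided differences are all 6 (nonzero) and every higher order vanishes, so the data lies on a polynomial of degree exactly 2.

2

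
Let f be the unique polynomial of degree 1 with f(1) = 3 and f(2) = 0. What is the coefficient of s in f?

Write f(s) = as + b. Substituting each data point gives a linear system:
  a + b = 3
  2a + b = 0
Solving the system yields a = -3, b = 6.
So f(s) = -3s + 6.
The leading coefficient is -3.

-3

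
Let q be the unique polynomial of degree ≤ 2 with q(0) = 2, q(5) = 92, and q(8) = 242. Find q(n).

q(n) = 4n^2 - 2n + 2

Using the Lagrange interpolation formula with nodes 0, 5, 8:
  L_0(n) = (n - 5)(n - 8) / 40
  L_1(n) = n(n - 8) / -15
  L_2(n) = n(n - 5) / 24
Then q(n) = 2·L_0(n) + 92·L_1(n) + 242·L_2(n).
Expanding and collecting terms gives q(n) = 4n^2 - 2n + 2.
Check: q(0) = 2. ✓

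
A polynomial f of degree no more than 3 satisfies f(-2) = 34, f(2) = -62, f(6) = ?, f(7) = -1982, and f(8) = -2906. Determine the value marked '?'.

-1278

The 4 known points determine the degree-3 polynomial uniquely.
Write f(u) = au^3 + bu^2 + cu + d. Substituting each data point gives a linear system:
  -8a + 4b - 2c + d = 34
  8a + 4b + 2c + d = -62
  343a + 49b + 7c + d = -1982
  512a + 64b + 8c + d = -2906
Solving the system yields a = -5, b = -5, c = -4, d = 6.
So f(u) = -5u³ - 5u² - 4u + 6.
Then f(6) = -1278.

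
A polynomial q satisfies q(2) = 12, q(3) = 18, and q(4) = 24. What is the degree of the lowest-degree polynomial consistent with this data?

Forward differences of the values at t = 2, 3, 4:
  q  : 12  18  24
  Δ  : 6  6
  Δ^2: 0
The first differences are constant (6) and nonzero, while all higher differences vanish, so the minimal degree is 1.

1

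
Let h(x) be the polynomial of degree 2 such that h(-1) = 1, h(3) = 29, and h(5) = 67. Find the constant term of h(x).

2

Write h(x) = ax^2 + bx + c. Substituting each data point gives a linear system:
  a - b + c = 1
  9a + 3b + c = 29
  25a + 5b + c = 67
Solving the system yields a = 2, b = 3, c = 2.
So h(x) = 2x^2 + 3x + 2.
The constant term is 2.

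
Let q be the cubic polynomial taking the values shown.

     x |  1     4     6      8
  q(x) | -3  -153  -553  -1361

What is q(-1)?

7

Using the Lagrange interpolation formula with nodes 1, 4, 6, 8:
  L_0(x) = (x - 4)(x - 6)(x - 8) / -105
  L_1(x) = (x - 1)(x - 6)(x - 8) / 24
  L_2(x) = (x - 1)(x - 4)(x - 8) / -20
  L_3(x) = (x - 1)(x - 4)(x - 6) / 56
Then q(x) = -3·L_0(x) - 153·L_1(x) - 553·L_2(x) - 1361·L_3(x).
Expanding and collecting terms gives q(x) = -3x³ + 3x² - 2x - 1.
Evaluating at x = -1: q(-1) = 7.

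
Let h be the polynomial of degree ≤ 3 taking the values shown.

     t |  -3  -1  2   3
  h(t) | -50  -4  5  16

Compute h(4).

Write h(t) = at^3 + bt^2 + ct + d. Substituting each data point gives a linear system:
  -27a + 9b - 3c + d = -50
  -a + b - c + d = -4
  8a + 4b + 2c + d = 5
  27a + 9b + 3c + d = 16
Solving the system yields a = 1, b = -2, c = 2, d = 1.
So h(t) = t³ - 2t² + 2t + 1.
Then h(4) = 41.

41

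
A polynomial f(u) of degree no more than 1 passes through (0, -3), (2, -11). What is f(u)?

Using the Lagrange interpolation formula with nodes 0, 2:
  L_0(u) = (u - 2) / -2
  L_1(u) = u / 2
Then f(u) = -3·L_0(u) - 11·L_1(u).
Expanding and collecting terms gives f(u) = -4u - 3.
Check: f(2) = -11. ✓

f(u) = -4u - 3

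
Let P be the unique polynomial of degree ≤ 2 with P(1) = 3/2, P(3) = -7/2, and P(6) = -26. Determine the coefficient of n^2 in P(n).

Write P(n) = an^2 + bn + c. Substituting each data point gives a linear system:
  a + b + c = 3/2
  9a + 3b + c = -7/2
  36a + 6b + c = -26
Solving the system yields a = -1, b = 3/2, c = 1.
So P(n) = -n^2 + (3/2)n + 1.
The leading coefficient is -1.

-1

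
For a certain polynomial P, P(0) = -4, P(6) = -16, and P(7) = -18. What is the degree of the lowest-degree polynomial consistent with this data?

Divided differences on the nodes 0, 6, 7:
  order 0: -4  -16  -18
  order 1: -2  -2
  order 2: 0
The order-1 divided differences are all -2 (nonzero) and every higher order vanishes, so the data lies on a polynomial of degree exactly 1.

1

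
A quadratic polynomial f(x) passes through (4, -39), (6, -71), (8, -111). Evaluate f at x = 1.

Write f(x) = ax^2 + bx + c. Substituting each data point gives a linear system:
  16a + 4b + c = -39
  36a + 6b + c = -71
  64a + 8b + c = -111
Solving the system yields a = -1, b = -6, c = 1.
So f(x) = -x² - 6x + 1.
Then f(1) = -6.

-6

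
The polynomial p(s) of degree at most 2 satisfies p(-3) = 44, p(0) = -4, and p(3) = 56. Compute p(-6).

200

Forward differences of the values at s = -3, 0, 3:
  p  : 44  -4  56
  Δ  : -48  60
  Δ^2: 108
The second differences are constant, confirming degree 2.
Interpolating (Newton forward form) and evaluating at s = -6 gives p(-6) = 200.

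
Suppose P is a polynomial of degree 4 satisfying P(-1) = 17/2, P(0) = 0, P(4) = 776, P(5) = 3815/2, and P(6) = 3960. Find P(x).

Using the Lagrange interpolation formula with nodes -1, 0, 4, 5, 6:
  L_0(x) = x(x - 4)(x - 5)(x - 6) / 210
  L_1(x) = (x + 1)(x - 4)(x - 5)(x - 6) / -120
  L_2(x) = (x + 1)x(x - 5)(x - 6) / 40
  L_3(x) = (x + 1)x(x - 4)(x - 6) / -30
  L_4(x) = (x + 1)x(x - 4)(x - 5) / 84
Then P(x) = 17/2·L_0(x) + 0·L_1(x) + 776·L_2(x) + 3815/2·L_3(x) + 3960·L_4(x).
Expanding and collecting terms gives P(x) = 3x^4 + (1/2)x^3 - 6x.
Check: P(6) = 3960. ✓

P(x) = 3x^4 + (1/2)x^3 - 6x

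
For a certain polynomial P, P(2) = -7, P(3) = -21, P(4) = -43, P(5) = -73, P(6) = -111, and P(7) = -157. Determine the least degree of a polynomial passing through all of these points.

Forward differences of the values at s = 2, 3, 4, 5, 6, 7:
  P  : -7  -21  -43  -73  -111  -157
  Δ  : -14  -22  -30  -38  -46
  Δ^2: -8  -8  -8  -8
  Δ^3: 0  0  0
  Δ^4: 0  0
  Δ^5: 0
The second differences are constant (-8) and nonzero, while all higher differences vanish, so the minimal degree is 2.

2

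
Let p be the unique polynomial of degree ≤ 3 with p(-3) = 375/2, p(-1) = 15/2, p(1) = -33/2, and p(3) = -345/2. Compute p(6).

-1284

Forward differences of the values at n = -3, -1, 1, 3:
  p  : 375/2  15/2  -33/2  -345/2
  Δ  : -180  -24  -156
  Δ^2: 156  -132
  Δ^3: -288
The third differences are constant, confirming degree 3.
Interpolating (Newton forward form) and evaluating at n = 6 gives p(6) = -1284.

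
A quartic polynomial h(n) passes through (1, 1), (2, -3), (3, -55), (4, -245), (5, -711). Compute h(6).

-1639

Forward differences of the values at n = 1, 2, 3, 4, 5:
  h  : 1  -3  -55  -245  -711
  Δ  : -4  -52  -190  -466
  Δ^2: -48  -138  -276
  Δ^3: -90  -138
  Δ^4: -48
The fourth differences are constant, confirming degree 4.
Interpolating (Newton forward form) and evaluating at n = 6 gives h(6) = -1639.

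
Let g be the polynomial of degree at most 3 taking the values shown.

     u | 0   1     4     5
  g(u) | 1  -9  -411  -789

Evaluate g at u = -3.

163

Using the Lagrange interpolation formula with nodes 0, 1, 4, 5:
  L_0(u) = (u - 1)(u - 4)(u - 5) / -20
  L_1(u) = u(u - 4)(u - 5) / 12
  L_2(u) = u(u - 1)(u - 5) / -12
  L_3(u) = u(u - 1)(u - 4) / 20
Then g(u) = 1·L_0(u) - 9·L_1(u) - 411·L_2(u) - 789·L_3(u).
Expanding and collecting terms gives g(u) = -6u³ - u² - 3u + 1.
Evaluating at u = -3: g(-3) = 163.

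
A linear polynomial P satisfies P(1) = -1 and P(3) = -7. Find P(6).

Write P(x) = ax + b. Substituting each data point gives a linear system:
  a + b = -1
  3a + b = -7
Solving the system yields a = -3, b = 2.
So P(x) = -3x + 2.
Then P(6) = -16.

-16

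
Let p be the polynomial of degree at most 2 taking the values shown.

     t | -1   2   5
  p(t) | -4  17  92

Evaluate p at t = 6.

Forward differences of the values at t = -1, 2, 5:
  p  : -4  17  92
  Δ  : 21  75
  Δ^2: 54
The second differences are constant, confirming degree 2.
Interpolating (Newton forward form) and evaluating at t = 6 gives p(6) = 129.

129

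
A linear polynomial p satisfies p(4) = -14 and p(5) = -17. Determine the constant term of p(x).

Write p(x) = ax + b. Substituting each data point gives a linear system:
  4a + b = -14
  5a + b = -17
Solving the system yields a = -3, b = -2.
So p(x) = -3x - 2.
The constant term is -2.

-2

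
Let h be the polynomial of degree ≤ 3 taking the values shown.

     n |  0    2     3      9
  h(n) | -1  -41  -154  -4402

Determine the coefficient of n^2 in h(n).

-1

Write h(n) = an^3 + bn^2 + cn + d. Substituting each data point gives a linear system:
  d = -1
  8a + 4b + 2c + d = -41
  27a + 9b + 3c + d = -154
  729a + 81b + 9c + d = -4402
Solving the system yields a = -6, b = -1, c = 6, d = -1.
So h(n) = -6n³ - n² + 6n - 1.
The coefficient of n^2 is -1.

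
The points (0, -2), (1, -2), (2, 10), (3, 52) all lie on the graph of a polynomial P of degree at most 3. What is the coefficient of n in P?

Write P(n) = an^3 + bn^2 + cn + d. Substituting each data point gives a linear system:
  d = -2
  a + b + c + d = -2
  8a + 4b + 2c + d = 10
  27a + 9b + 3c + d = 52
Solving the system yields a = 3, b = -3, c = 0, d = -2.
So P(n) = 3n^3 - 3n^2 - 2.
The coefficient of n is 0.

0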